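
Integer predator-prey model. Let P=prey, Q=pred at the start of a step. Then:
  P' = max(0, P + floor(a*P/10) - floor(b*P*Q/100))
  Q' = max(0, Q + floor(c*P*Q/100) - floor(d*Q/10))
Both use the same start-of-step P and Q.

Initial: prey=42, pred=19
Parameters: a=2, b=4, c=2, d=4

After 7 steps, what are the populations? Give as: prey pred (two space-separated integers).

Answer: 0 3

Derivation:
Step 1: prey: 42+8-31=19; pred: 19+15-7=27
Step 2: prey: 19+3-20=2; pred: 27+10-10=27
Step 3: prey: 2+0-2=0; pred: 27+1-10=18
Step 4: prey: 0+0-0=0; pred: 18+0-7=11
Step 5: prey: 0+0-0=0; pred: 11+0-4=7
Step 6: prey: 0+0-0=0; pred: 7+0-2=5
Step 7: prey: 0+0-0=0; pred: 5+0-2=3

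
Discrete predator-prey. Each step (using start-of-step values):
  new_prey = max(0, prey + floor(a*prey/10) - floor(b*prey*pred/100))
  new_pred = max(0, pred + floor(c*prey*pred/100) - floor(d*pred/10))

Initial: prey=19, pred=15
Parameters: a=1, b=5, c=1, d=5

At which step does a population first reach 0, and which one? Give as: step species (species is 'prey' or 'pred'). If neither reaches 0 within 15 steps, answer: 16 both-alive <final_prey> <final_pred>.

Step 1: prey: 19+1-14=6; pred: 15+2-7=10
Step 2: prey: 6+0-3=3; pred: 10+0-5=5
Step 3: prey: 3+0-0=3; pred: 5+0-2=3
Step 4: prey: 3+0-0=3; pred: 3+0-1=2
Step 5: prey: 3+0-0=3; pred: 2+0-1=1
Step 6: prey: 3+0-0=3; pred: 1+0-0=1
Steps 7-15: state stable at prey=3, pred=1 (no change)
No extinction within 15 steps

Answer: 16 both-alive 3 1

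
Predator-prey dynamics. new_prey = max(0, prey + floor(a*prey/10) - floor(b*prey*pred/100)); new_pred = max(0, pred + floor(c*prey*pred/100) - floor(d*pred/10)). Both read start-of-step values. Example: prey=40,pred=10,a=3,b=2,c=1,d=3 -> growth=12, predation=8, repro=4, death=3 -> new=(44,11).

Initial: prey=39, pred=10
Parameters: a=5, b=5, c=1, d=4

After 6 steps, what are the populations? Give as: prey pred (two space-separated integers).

Answer: 47 10

Derivation:
Step 1: prey: 39+19-19=39; pred: 10+3-4=9
Step 2: prey: 39+19-17=41; pred: 9+3-3=9
Step 3: prey: 41+20-18=43; pred: 9+3-3=9
Step 4: prey: 43+21-19=45; pred: 9+3-3=9
Step 5: prey: 45+22-20=47; pred: 9+4-3=10
Step 6: prey: 47+23-23=47; pred: 10+4-4=10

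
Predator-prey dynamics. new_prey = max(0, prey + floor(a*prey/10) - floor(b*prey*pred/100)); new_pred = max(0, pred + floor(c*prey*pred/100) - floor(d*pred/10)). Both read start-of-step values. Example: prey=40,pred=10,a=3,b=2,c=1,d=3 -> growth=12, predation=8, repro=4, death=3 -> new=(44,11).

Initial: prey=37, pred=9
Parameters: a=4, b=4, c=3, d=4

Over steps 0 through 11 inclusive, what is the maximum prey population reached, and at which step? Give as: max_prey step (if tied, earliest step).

Answer: 38 1

Derivation:
Step 1: prey: 37+14-13=38; pred: 9+9-3=15
Step 2: prey: 38+15-22=31; pred: 15+17-6=26
Step 3: prey: 31+12-32=11; pred: 26+24-10=40
Step 4: prey: 11+4-17=0; pred: 40+13-16=37
Step 5: prey: 0+0-0=0; pred: 37+0-14=23
Step 6: prey: 0+0-0=0; pred: 23+0-9=14
Step 7: prey: 0+0-0=0; pred: 14+0-5=9
Step 8: prey: 0+0-0=0; pred: 9+0-3=6
Step 9: prey: 0+0-0=0; pred: 6+0-2=4
Step 10: prey: 0+0-0=0; pred: 4+0-1=3
Step 11: prey: 0+0-0=0; pred: 3+0-1=2
Max prey = 38 at step 1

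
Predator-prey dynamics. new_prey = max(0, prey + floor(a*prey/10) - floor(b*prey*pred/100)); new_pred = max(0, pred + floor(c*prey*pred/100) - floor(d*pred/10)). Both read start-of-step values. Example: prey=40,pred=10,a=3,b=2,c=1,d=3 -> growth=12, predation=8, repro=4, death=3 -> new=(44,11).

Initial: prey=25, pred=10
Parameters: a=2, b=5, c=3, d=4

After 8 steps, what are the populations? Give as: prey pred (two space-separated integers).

Answer: 2 2

Derivation:
Step 1: prey: 25+5-12=18; pred: 10+7-4=13
Step 2: prey: 18+3-11=10; pred: 13+7-5=15
Step 3: prey: 10+2-7=5; pred: 15+4-6=13
Step 4: prey: 5+1-3=3; pred: 13+1-5=9
Step 5: prey: 3+0-1=2; pred: 9+0-3=6
Step 6: prey: 2+0-0=2; pred: 6+0-2=4
Step 7: prey: 2+0-0=2; pred: 4+0-1=3
Step 8: prey: 2+0-0=2; pred: 3+0-1=2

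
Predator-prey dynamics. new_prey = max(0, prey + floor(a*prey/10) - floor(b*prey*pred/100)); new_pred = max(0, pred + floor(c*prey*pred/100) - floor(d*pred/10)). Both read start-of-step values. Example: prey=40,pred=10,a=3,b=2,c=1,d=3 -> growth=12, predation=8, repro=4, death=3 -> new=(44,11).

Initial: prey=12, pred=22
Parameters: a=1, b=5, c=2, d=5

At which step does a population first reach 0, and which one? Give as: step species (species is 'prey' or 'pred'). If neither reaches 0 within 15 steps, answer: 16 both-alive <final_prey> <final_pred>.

Step 1: prey: 12+1-13=0; pred: 22+5-11=16
First extinction: prey at step 1

Answer: 1 prey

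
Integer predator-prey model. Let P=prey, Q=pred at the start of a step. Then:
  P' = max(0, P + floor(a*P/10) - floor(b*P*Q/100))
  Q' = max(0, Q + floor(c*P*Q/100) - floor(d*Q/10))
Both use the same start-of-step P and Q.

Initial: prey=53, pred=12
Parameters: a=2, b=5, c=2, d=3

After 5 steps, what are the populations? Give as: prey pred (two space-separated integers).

Answer: 0 12

Derivation:
Step 1: prey: 53+10-31=32; pred: 12+12-3=21
Step 2: prey: 32+6-33=5; pred: 21+13-6=28
Step 3: prey: 5+1-7=0; pred: 28+2-8=22
Step 4: prey: 0+0-0=0; pred: 22+0-6=16
Step 5: prey: 0+0-0=0; pred: 16+0-4=12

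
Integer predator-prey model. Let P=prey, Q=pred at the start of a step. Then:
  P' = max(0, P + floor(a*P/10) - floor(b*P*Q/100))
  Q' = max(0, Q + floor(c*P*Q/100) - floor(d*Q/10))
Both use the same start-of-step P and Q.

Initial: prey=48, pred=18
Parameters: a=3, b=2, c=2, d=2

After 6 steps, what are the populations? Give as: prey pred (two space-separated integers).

Step 1: prey: 48+14-17=45; pred: 18+17-3=32
Step 2: prey: 45+13-28=30; pred: 32+28-6=54
Step 3: prey: 30+9-32=7; pred: 54+32-10=76
Step 4: prey: 7+2-10=0; pred: 76+10-15=71
Step 5: prey: 0+0-0=0; pred: 71+0-14=57
Step 6: prey: 0+0-0=0; pred: 57+0-11=46

Answer: 0 46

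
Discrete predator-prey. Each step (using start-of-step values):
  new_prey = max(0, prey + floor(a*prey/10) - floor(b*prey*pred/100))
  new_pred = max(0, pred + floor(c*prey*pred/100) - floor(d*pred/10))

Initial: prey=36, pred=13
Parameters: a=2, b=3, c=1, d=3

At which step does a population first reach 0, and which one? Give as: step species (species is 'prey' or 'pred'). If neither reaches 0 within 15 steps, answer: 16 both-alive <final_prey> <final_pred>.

Answer: 16 both-alive 21 3

Derivation:
Step 1: prey: 36+7-14=29; pred: 13+4-3=14
Step 2: prey: 29+5-12=22; pred: 14+4-4=14
Step 3: prey: 22+4-9=17; pred: 14+3-4=13
Step 4: prey: 17+3-6=14; pred: 13+2-3=12
Step 5: prey: 14+2-5=11; pred: 12+1-3=10
Step 6: prey: 11+2-3=10; pred: 10+1-3=8
Step 7: prey: 10+2-2=10; pred: 8+0-2=6
Step 8: prey: 10+2-1=11; pred: 6+0-1=5
Step 9: prey: 11+2-1=12; pred: 5+0-1=4
Step 10: prey: 12+2-1=13; pred: 4+0-1=3
Step 11: prey: 13+2-1=14; pred: 3+0-0=3
Step 12: prey: 14+2-1=15; pred: 3+0-0=3
Step 13: prey: 15+3-1=17; pred: 3+0-0=3
Step 14: prey: 17+3-1=19; pred: 3+0-0=3
Step 15: prey: 19+3-1=21; pred: 3+0-0=3
No extinction within 15 steps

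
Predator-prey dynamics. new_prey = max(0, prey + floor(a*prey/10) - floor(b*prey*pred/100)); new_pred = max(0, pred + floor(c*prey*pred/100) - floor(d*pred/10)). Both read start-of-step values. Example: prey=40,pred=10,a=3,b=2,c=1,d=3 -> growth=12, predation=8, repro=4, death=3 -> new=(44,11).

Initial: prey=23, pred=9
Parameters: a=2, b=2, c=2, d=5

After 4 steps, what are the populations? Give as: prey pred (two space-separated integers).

Answer: 23 9

Derivation:
Step 1: prey: 23+4-4=23; pred: 9+4-4=9
Step 2: prey: 23+4-4=23; pred: 9+4-4=9
Step 3: prey: 23+4-4=23; pred: 9+4-4=9
Step 4: prey: 23+4-4=23; pred: 9+4-4=9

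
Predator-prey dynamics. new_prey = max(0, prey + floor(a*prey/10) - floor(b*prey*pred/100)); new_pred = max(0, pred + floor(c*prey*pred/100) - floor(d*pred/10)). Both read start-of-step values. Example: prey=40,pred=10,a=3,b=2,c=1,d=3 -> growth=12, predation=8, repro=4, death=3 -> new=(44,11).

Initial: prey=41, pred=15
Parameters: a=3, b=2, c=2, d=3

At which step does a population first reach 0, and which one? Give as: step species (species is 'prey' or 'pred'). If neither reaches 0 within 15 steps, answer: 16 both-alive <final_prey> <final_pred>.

Answer: 16 both-alive 1 3

Derivation:
Step 1: prey: 41+12-12=41; pred: 15+12-4=23
Step 2: prey: 41+12-18=35; pred: 23+18-6=35
Step 3: prey: 35+10-24=21; pred: 35+24-10=49
Step 4: prey: 21+6-20=7; pred: 49+20-14=55
Step 5: prey: 7+2-7=2; pred: 55+7-16=46
Step 6: prey: 2+0-1=1; pred: 46+1-13=34
Step 7: prey: 1+0-0=1; pred: 34+0-10=24
Step 8: prey: 1+0-0=1; pred: 24+0-7=17
Step 9: prey: 1+0-0=1; pred: 17+0-5=12
Step 10: prey: 1+0-0=1; pred: 12+0-3=9
Step 11: prey: 1+0-0=1; pred: 9+0-2=7
Step 12: prey: 1+0-0=1; pred: 7+0-2=5
Step 13: prey: 1+0-0=1; pred: 5+0-1=4
Step 14: prey: 1+0-0=1; pred: 4+0-1=3
Step 15: prey: 1+0-0=1; pred: 3+0-0=3
No extinction within 15 steps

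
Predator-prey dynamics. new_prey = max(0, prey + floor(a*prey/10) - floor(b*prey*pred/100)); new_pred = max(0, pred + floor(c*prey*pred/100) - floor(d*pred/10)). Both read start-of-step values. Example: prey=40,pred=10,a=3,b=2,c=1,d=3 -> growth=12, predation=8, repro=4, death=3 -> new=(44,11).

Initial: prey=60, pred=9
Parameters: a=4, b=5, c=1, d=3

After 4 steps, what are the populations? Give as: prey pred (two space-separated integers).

Step 1: prey: 60+24-27=57; pred: 9+5-2=12
Step 2: prey: 57+22-34=45; pred: 12+6-3=15
Step 3: prey: 45+18-33=30; pred: 15+6-4=17
Step 4: prey: 30+12-25=17; pred: 17+5-5=17

Answer: 17 17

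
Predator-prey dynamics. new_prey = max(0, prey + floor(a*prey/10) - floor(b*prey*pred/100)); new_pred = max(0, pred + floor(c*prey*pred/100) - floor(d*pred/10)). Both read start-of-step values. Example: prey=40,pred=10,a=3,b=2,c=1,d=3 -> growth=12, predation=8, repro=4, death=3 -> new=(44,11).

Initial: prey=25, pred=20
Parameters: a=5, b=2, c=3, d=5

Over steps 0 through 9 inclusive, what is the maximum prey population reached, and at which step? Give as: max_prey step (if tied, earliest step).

Answer: 27 1

Derivation:
Step 1: prey: 25+12-10=27; pred: 20+15-10=25
Step 2: prey: 27+13-13=27; pred: 25+20-12=33
Step 3: prey: 27+13-17=23; pred: 33+26-16=43
Step 4: prey: 23+11-19=15; pred: 43+29-21=51
Step 5: prey: 15+7-15=7; pred: 51+22-25=48
Step 6: prey: 7+3-6=4; pred: 48+10-24=34
Step 7: prey: 4+2-2=4; pred: 34+4-17=21
Step 8: prey: 4+2-1=5; pred: 21+2-10=13
Step 9: prey: 5+2-1=6; pred: 13+1-6=8
Max prey = 27 at step 1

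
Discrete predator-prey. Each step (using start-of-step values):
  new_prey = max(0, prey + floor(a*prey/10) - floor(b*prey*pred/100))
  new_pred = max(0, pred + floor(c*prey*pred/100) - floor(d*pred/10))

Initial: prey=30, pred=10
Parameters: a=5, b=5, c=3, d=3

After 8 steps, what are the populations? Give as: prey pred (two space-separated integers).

Answer: 0 8

Derivation:
Step 1: prey: 30+15-15=30; pred: 10+9-3=16
Step 2: prey: 30+15-24=21; pred: 16+14-4=26
Step 3: prey: 21+10-27=4; pred: 26+16-7=35
Step 4: prey: 4+2-7=0; pred: 35+4-10=29
Step 5: prey: 0+0-0=0; pred: 29+0-8=21
Step 6: prey: 0+0-0=0; pred: 21+0-6=15
Step 7: prey: 0+0-0=0; pred: 15+0-4=11
Step 8: prey: 0+0-0=0; pred: 11+0-3=8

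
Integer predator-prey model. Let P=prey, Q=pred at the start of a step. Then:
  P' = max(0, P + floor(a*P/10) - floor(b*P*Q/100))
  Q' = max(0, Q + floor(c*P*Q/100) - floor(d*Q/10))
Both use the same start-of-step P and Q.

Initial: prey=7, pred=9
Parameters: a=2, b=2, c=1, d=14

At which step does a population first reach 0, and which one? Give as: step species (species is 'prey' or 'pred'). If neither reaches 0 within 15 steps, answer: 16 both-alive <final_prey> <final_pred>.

Answer: 1 pred

Derivation:
Step 1: prey: 7+1-1=7; pred: 9+0-12=0
First extinction: pred at step 1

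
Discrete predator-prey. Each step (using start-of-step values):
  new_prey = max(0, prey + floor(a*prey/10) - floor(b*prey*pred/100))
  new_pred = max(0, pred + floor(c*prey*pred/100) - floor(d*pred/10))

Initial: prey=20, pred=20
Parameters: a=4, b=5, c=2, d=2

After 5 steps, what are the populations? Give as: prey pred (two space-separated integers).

Answer: 0 13

Derivation:
Step 1: prey: 20+8-20=8; pred: 20+8-4=24
Step 2: prey: 8+3-9=2; pred: 24+3-4=23
Step 3: prey: 2+0-2=0; pred: 23+0-4=19
Step 4: prey: 0+0-0=0; pred: 19+0-3=16
Step 5: prey: 0+0-0=0; pred: 16+0-3=13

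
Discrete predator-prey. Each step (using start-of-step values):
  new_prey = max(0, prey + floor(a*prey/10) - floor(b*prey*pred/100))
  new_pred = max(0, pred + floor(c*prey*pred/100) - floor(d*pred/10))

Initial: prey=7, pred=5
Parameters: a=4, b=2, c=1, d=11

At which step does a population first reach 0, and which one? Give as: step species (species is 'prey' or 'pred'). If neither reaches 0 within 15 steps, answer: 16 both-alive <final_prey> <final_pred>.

Answer: 1 pred

Derivation:
Step 1: prey: 7+2-0=9; pred: 5+0-5=0
First extinction: pred at step 1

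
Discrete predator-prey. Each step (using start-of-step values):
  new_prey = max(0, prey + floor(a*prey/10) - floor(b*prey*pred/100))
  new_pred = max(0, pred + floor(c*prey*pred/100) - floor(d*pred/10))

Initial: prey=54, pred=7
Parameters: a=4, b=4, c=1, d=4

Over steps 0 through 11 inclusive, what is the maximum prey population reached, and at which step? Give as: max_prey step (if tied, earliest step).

Answer: 68 3

Derivation:
Step 1: prey: 54+21-15=60; pred: 7+3-2=8
Step 2: prey: 60+24-19=65; pred: 8+4-3=9
Step 3: prey: 65+26-23=68; pred: 9+5-3=11
Step 4: prey: 68+27-29=66; pred: 11+7-4=14
Step 5: prey: 66+26-36=56; pred: 14+9-5=18
Step 6: prey: 56+22-40=38; pred: 18+10-7=21
Step 7: prey: 38+15-31=22; pred: 21+7-8=20
Step 8: prey: 22+8-17=13; pred: 20+4-8=16
Step 9: prey: 13+5-8=10; pred: 16+2-6=12
Step 10: prey: 10+4-4=10; pred: 12+1-4=9
Step 11: prey: 10+4-3=11; pred: 9+0-3=6
Max prey = 68 at step 3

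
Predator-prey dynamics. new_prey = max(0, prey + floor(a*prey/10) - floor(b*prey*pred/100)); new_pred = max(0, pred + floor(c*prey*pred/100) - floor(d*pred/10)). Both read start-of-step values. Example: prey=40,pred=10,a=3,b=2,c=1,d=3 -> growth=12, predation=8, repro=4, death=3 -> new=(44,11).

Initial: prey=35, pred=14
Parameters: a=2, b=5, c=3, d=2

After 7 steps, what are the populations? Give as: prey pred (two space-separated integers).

Answer: 0 13

Derivation:
Step 1: prey: 35+7-24=18; pred: 14+14-2=26
Step 2: prey: 18+3-23=0; pred: 26+14-5=35
Step 3: prey: 0+0-0=0; pred: 35+0-7=28
Step 4: prey: 0+0-0=0; pred: 28+0-5=23
Step 5: prey: 0+0-0=0; pred: 23+0-4=19
Step 6: prey: 0+0-0=0; pred: 19+0-3=16
Step 7: prey: 0+0-0=0; pred: 16+0-3=13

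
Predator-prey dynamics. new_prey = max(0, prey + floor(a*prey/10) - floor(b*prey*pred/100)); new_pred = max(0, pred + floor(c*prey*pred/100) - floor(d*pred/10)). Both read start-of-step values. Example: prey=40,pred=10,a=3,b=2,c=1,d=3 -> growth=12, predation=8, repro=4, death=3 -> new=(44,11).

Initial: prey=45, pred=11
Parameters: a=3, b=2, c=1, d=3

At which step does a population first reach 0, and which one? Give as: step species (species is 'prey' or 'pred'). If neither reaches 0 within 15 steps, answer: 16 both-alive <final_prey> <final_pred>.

Step 1: prey: 45+13-9=49; pred: 11+4-3=12
Step 2: prey: 49+14-11=52; pred: 12+5-3=14
Step 3: prey: 52+15-14=53; pred: 14+7-4=17
Step 4: prey: 53+15-18=50; pred: 17+9-5=21
Step 5: prey: 50+15-21=44; pred: 21+10-6=25
Step 6: prey: 44+13-22=35; pred: 25+11-7=29
Step 7: prey: 35+10-20=25; pred: 29+10-8=31
Step 8: prey: 25+7-15=17; pred: 31+7-9=29
Step 9: prey: 17+5-9=13; pred: 29+4-8=25
Step 10: prey: 13+3-6=10; pred: 25+3-7=21
Step 11: prey: 10+3-4=9; pred: 21+2-6=17
Step 12: prey: 9+2-3=8; pred: 17+1-5=13
Step 13: prey: 8+2-2=8; pred: 13+1-3=11
Step 14: prey: 8+2-1=9; pred: 11+0-3=8
Step 15: prey: 9+2-1=10; pred: 8+0-2=6
No extinction within 15 steps

Answer: 16 both-alive 10 6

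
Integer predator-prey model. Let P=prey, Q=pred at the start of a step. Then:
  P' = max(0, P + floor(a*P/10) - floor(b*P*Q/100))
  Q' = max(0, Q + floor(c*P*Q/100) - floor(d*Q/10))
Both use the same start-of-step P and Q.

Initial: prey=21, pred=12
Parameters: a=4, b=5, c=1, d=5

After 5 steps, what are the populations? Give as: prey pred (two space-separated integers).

Answer: 31 1

Derivation:
Step 1: prey: 21+8-12=17; pred: 12+2-6=8
Step 2: prey: 17+6-6=17; pred: 8+1-4=5
Step 3: prey: 17+6-4=19; pred: 5+0-2=3
Step 4: prey: 19+7-2=24; pred: 3+0-1=2
Step 5: prey: 24+9-2=31; pred: 2+0-1=1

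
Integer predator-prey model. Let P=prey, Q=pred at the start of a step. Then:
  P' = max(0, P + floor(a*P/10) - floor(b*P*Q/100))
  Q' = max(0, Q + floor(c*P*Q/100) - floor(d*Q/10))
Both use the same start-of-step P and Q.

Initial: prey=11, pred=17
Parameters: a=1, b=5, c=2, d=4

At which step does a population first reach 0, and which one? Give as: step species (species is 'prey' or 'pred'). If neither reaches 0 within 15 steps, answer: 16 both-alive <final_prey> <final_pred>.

Step 1: prey: 11+1-9=3; pred: 17+3-6=14
Step 2: prey: 3+0-2=1; pred: 14+0-5=9
Step 3: prey: 1+0-0=1; pred: 9+0-3=6
Step 4: prey: 1+0-0=1; pred: 6+0-2=4
Step 5: prey: 1+0-0=1; pred: 4+0-1=3
Step 6: prey: 1+0-0=1; pred: 3+0-1=2
Step 7: prey: 1+0-0=1; pred: 2+0-0=2
Steps 8-15: state stable at prey=1, pred=2 (no change)
No extinction within 15 steps

Answer: 16 both-alive 1 2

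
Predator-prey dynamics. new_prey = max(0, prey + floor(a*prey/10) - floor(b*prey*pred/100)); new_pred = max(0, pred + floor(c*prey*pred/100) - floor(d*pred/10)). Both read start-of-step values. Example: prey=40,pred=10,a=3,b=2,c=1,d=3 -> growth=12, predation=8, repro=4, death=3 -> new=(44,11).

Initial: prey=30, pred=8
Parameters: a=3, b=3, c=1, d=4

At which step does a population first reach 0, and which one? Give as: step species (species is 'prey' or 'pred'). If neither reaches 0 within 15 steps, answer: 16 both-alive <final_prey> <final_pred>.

Step 1: prey: 30+9-7=32; pred: 8+2-3=7
Step 2: prey: 32+9-6=35; pred: 7+2-2=7
Step 3: prey: 35+10-7=38; pred: 7+2-2=7
Step 4: prey: 38+11-7=42; pred: 7+2-2=7
Step 5: prey: 42+12-8=46; pred: 7+2-2=7
Step 6: prey: 46+13-9=50; pred: 7+3-2=8
Step 7: prey: 50+15-12=53; pred: 8+4-3=9
Step 8: prey: 53+15-14=54; pred: 9+4-3=10
Step 9: prey: 54+16-16=54; pred: 10+5-4=11
Step 10: prey: 54+16-17=53; pred: 11+5-4=12
Step 11: prey: 53+15-19=49; pred: 12+6-4=14
Step 12: prey: 49+14-20=43; pred: 14+6-5=15
Step 13: prey: 43+12-19=36; pred: 15+6-6=15
Step 14: prey: 36+10-16=30; pred: 15+5-6=14
Step 15: prey: 30+9-12=27; pred: 14+4-5=13
No extinction within 15 steps

Answer: 16 both-alive 27 13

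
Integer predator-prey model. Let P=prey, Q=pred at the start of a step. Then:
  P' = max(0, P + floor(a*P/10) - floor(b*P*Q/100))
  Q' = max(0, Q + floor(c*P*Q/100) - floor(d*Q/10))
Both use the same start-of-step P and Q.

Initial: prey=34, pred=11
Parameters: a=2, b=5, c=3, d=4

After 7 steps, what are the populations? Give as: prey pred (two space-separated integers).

Step 1: prey: 34+6-18=22; pred: 11+11-4=18
Step 2: prey: 22+4-19=7; pred: 18+11-7=22
Step 3: prey: 7+1-7=1; pred: 22+4-8=18
Step 4: prey: 1+0-0=1; pred: 18+0-7=11
Step 5: prey: 1+0-0=1; pred: 11+0-4=7
Step 6: prey: 1+0-0=1; pred: 7+0-2=5
Step 7: prey: 1+0-0=1; pred: 5+0-2=3

Answer: 1 3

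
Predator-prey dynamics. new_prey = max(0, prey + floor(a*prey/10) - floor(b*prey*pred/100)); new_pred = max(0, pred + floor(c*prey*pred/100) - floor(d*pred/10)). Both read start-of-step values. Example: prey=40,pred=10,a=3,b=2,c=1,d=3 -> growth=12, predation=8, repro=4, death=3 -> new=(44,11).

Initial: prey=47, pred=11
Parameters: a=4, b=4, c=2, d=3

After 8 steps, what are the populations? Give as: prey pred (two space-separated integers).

Step 1: prey: 47+18-20=45; pred: 11+10-3=18
Step 2: prey: 45+18-32=31; pred: 18+16-5=29
Step 3: prey: 31+12-35=8; pred: 29+17-8=38
Step 4: prey: 8+3-12=0; pred: 38+6-11=33
Step 5: prey: 0+0-0=0; pred: 33+0-9=24
Step 6: prey: 0+0-0=0; pred: 24+0-7=17
Step 7: prey: 0+0-0=0; pred: 17+0-5=12
Step 8: prey: 0+0-0=0; pred: 12+0-3=9

Answer: 0 9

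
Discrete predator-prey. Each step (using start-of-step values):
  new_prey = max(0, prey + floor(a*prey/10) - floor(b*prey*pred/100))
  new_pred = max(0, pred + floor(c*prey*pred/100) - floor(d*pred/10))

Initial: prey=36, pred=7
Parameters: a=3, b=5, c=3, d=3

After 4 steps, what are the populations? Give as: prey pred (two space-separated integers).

Step 1: prey: 36+10-12=34; pred: 7+7-2=12
Step 2: prey: 34+10-20=24; pred: 12+12-3=21
Step 3: prey: 24+7-25=6; pred: 21+15-6=30
Step 4: prey: 6+1-9=0; pred: 30+5-9=26

Answer: 0 26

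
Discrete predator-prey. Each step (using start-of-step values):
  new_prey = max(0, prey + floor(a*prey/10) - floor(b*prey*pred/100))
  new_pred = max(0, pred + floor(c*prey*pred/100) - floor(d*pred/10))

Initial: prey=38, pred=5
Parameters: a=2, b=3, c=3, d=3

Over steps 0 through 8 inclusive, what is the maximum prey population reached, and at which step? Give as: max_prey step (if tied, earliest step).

Step 1: prey: 38+7-5=40; pred: 5+5-1=9
Step 2: prey: 40+8-10=38; pred: 9+10-2=17
Step 3: prey: 38+7-19=26; pred: 17+19-5=31
Step 4: prey: 26+5-24=7; pred: 31+24-9=46
Step 5: prey: 7+1-9=0; pred: 46+9-13=42
Step 6: prey: 0+0-0=0; pred: 42+0-12=30
Step 7: prey: 0+0-0=0; pred: 30+0-9=21
Step 8: prey: 0+0-0=0; pred: 21+0-6=15
Max prey = 40 at step 1

Answer: 40 1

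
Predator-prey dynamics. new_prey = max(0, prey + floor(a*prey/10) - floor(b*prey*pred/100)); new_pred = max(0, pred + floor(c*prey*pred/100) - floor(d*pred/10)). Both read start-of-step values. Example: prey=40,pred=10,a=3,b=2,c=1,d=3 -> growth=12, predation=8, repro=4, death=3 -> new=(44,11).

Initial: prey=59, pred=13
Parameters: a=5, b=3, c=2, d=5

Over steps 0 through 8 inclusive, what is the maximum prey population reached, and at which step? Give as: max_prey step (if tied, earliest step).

Step 1: prey: 59+29-23=65; pred: 13+15-6=22
Step 2: prey: 65+32-42=55; pred: 22+28-11=39
Step 3: prey: 55+27-64=18; pred: 39+42-19=62
Step 4: prey: 18+9-33=0; pred: 62+22-31=53
Step 5: prey: 0+0-0=0; pred: 53+0-26=27
Step 6: prey: 0+0-0=0; pred: 27+0-13=14
Step 7: prey: 0+0-0=0; pred: 14+0-7=7
Step 8: prey: 0+0-0=0; pred: 7+0-3=4
Max prey = 65 at step 1

Answer: 65 1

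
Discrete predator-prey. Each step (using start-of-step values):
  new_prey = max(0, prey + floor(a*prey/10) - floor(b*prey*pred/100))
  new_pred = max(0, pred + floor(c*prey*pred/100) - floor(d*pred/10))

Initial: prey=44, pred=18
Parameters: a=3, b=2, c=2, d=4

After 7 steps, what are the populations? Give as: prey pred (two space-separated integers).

Answer: 2 13

Derivation:
Step 1: prey: 44+13-15=42; pred: 18+15-7=26
Step 2: prey: 42+12-21=33; pred: 26+21-10=37
Step 3: prey: 33+9-24=18; pred: 37+24-14=47
Step 4: prey: 18+5-16=7; pred: 47+16-18=45
Step 5: prey: 7+2-6=3; pred: 45+6-18=33
Step 6: prey: 3+0-1=2; pred: 33+1-13=21
Step 7: prey: 2+0-0=2; pred: 21+0-8=13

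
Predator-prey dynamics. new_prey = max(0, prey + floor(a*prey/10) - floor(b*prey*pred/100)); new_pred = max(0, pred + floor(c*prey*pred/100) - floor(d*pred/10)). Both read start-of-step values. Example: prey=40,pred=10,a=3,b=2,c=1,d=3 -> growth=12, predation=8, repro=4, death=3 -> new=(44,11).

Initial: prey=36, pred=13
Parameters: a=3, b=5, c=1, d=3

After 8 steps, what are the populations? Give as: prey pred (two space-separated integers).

Step 1: prey: 36+10-23=23; pred: 13+4-3=14
Step 2: prey: 23+6-16=13; pred: 14+3-4=13
Step 3: prey: 13+3-8=8; pred: 13+1-3=11
Step 4: prey: 8+2-4=6; pred: 11+0-3=8
Step 5: prey: 6+1-2=5; pred: 8+0-2=6
Step 6: prey: 5+1-1=5; pred: 6+0-1=5
Step 7: prey: 5+1-1=5; pred: 5+0-1=4
Step 8: prey: 5+1-1=5; pred: 4+0-1=3

Answer: 5 3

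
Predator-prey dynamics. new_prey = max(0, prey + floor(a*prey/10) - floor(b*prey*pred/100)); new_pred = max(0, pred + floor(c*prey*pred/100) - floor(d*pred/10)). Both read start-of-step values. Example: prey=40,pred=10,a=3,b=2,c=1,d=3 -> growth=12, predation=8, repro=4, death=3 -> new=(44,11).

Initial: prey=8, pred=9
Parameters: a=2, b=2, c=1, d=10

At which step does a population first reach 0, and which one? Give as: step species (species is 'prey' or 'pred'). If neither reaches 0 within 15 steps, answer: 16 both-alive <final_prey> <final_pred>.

Step 1: prey: 8+1-1=8; pred: 9+0-9=0
First extinction: pred at step 1

Answer: 1 pred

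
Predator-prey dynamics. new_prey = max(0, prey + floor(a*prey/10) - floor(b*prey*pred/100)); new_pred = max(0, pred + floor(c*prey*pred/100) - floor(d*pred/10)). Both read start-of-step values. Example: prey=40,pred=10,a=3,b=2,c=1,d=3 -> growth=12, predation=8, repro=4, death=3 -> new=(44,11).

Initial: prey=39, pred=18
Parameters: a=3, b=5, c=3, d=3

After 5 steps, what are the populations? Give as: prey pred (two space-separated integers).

Answer: 0 14

Derivation:
Step 1: prey: 39+11-35=15; pred: 18+21-5=34
Step 2: prey: 15+4-25=0; pred: 34+15-10=39
Step 3: prey: 0+0-0=0; pred: 39+0-11=28
Step 4: prey: 0+0-0=0; pred: 28+0-8=20
Step 5: prey: 0+0-0=0; pred: 20+0-6=14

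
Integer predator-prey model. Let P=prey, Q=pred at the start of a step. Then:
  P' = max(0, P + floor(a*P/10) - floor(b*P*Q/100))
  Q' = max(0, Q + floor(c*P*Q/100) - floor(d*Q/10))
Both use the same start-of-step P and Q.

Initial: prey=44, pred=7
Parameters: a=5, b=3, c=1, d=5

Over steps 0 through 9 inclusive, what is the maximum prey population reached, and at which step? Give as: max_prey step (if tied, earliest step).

Answer: 132 5

Derivation:
Step 1: prey: 44+22-9=57; pred: 7+3-3=7
Step 2: prey: 57+28-11=74; pred: 7+3-3=7
Step 3: prey: 74+37-15=96; pred: 7+5-3=9
Step 4: prey: 96+48-25=119; pred: 9+8-4=13
Step 5: prey: 119+59-46=132; pred: 13+15-6=22
Step 6: prey: 132+66-87=111; pred: 22+29-11=40
Step 7: prey: 111+55-133=33; pred: 40+44-20=64
Step 8: prey: 33+16-63=0; pred: 64+21-32=53
Step 9: prey: 0+0-0=0; pred: 53+0-26=27
Max prey = 132 at step 5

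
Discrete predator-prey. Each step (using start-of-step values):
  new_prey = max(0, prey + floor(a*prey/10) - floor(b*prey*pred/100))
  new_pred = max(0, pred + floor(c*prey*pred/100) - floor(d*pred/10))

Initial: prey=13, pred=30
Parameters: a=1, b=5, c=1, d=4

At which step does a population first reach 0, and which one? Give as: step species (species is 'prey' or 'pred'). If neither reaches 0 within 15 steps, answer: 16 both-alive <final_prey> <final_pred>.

Answer: 1 prey

Derivation:
Step 1: prey: 13+1-19=0; pred: 30+3-12=21
First extinction: prey at step 1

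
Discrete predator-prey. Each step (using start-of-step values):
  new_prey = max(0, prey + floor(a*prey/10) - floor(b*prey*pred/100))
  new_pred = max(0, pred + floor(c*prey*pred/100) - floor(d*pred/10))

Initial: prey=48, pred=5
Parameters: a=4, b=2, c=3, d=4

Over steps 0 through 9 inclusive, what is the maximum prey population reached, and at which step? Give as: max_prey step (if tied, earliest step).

Answer: 76 2

Derivation:
Step 1: prey: 48+19-4=63; pred: 5+7-2=10
Step 2: prey: 63+25-12=76; pred: 10+18-4=24
Step 3: prey: 76+30-36=70; pred: 24+54-9=69
Step 4: prey: 70+28-96=2; pred: 69+144-27=186
Step 5: prey: 2+0-7=0; pred: 186+11-74=123
Step 6: prey: 0+0-0=0; pred: 123+0-49=74
Step 7: prey: 0+0-0=0; pred: 74+0-29=45
Step 8: prey: 0+0-0=0; pred: 45+0-18=27
Step 9: prey: 0+0-0=0; pred: 27+0-10=17
Max prey = 76 at step 2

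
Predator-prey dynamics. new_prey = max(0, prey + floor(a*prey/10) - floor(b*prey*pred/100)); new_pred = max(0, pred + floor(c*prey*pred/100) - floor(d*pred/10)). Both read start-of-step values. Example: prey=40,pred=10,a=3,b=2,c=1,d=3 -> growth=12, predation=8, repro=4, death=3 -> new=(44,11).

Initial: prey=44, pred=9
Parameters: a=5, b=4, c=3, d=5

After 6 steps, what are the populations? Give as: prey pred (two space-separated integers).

Answer: 0 12

Derivation:
Step 1: prey: 44+22-15=51; pred: 9+11-4=16
Step 2: prey: 51+25-32=44; pred: 16+24-8=32
Step 3: prey: 44+22-56=10; pred: 32+42-16=58
Step 4: prey: 10+5-23=0; pred: 58+17-29=46
Step 5: prey: 0+0-0=0; pred: 46+0-23=23
Step 6: prey: 0+0-0=0; pred: 23+0-11=12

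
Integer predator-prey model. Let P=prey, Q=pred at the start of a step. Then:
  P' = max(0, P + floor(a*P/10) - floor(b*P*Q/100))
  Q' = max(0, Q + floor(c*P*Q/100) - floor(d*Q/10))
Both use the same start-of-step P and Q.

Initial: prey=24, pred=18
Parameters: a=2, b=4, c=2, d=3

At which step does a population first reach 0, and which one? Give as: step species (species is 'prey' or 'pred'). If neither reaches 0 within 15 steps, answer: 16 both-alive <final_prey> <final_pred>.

Answer: 16 both-alive 1 3

Derivation:
Step 1: prey: 24+4-17=11; pred: 18+8-5=21
Step 2: prey: 11+2-9=4; pred: 21+4-6=19
Step 3: prey: 4+0-3=1; pred: 19+1-5=15
Step 4: prey: 1+0-0=1; pred: 15+0-4=11
Step 5: prey: 1+0-0=1; pred: 11+0-3=8
Step 6: prey: 1+0-0=1; pred: 8+0-2=6
Step 7: prey: 1+0-0=1; pred: 6+0-1=5
Step 8: prey: 1+0-0=1; pred: 5+0-1=4
Step 9: prey: 1+0-0=1; pred: 4+0-1=3
Step 10: prey: 1+0-0=1; pred: 3+0-0=3
Steps 11-15: state stable at prey=1, pred=3 (no change)
No extinction within 15 steps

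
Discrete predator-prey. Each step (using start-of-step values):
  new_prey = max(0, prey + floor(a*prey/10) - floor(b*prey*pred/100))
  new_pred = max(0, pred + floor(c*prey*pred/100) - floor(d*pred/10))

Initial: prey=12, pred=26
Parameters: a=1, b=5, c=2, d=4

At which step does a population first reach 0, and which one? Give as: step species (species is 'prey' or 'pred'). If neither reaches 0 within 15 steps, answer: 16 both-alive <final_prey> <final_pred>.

Answer: 1 prey

Derivation:
Step 1: prey: 12+1-15=0; pred: 26+6-10=22
First extinction: prey at step 1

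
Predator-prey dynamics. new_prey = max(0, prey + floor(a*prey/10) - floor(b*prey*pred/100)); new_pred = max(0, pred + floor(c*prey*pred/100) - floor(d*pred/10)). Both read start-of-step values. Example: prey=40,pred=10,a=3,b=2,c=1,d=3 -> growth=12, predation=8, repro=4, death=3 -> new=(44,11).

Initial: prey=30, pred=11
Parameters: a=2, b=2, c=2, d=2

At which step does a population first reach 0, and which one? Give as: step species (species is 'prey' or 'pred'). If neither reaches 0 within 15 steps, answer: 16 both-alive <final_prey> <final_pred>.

Answer: 16 both-alive 1 7

Derivation:
Step 1: prey: 30+6-6=30; pred: 11+6-2=15
Step 2: prey: 30+6-9=27; pred: 15+9-3=21
Step 3: prey: 27+5-11=21; pred: 21+11-4=28
Step 4: prey: 21+4-11=14; pred: 28+11-5=34
Step 5: prey: 14+2-9=7; pred: 34+9-6=37
Step 6: prey: 7+1-5=3; pred: 37+5-7=35
Step 7: prey: 3+0-2=1; pred: 35+2-7=30
Step 8: prey: 1+0-0=1; pred: 30+0-6=24
Step 9: prey: 1+0-0=1; pred: 24+0-4=20
Step 10: prey: 1+0-0=1; pred: 20+0-4=16
Step 11: prey: 1+0-0=1; pred: 16+0-3=13
Step 12: prey: 1+0-0=1; pred: 13+0-2=11
Step 13: prey: 1+0-0=1; pred: 11+0-2=9
Step 14: prey: 1+0-0=1; pred: 9+0-1=8
Step 15: prey: 1+0-0=1; pred: 8+0-1=7
No extinction within 15 steps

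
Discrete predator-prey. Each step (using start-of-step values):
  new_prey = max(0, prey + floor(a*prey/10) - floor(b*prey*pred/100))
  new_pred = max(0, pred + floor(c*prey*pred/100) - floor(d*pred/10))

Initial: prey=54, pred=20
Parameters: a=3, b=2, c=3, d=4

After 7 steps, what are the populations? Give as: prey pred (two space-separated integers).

Answer: 0 15

Derivation:
Step 1: prey: 54+16-21=49; pred: 20+32-8=44
Step 2: prey: 49+14-43=20; pred: 44+64-17=91
Step 3: prey: 20+6-36=0; pred: 91+54-36=109
Step 4: prey: 0+0-0=0; pred: 109+0-43=66
Step 5: prey: 0+0-0=0; pred: 66+0-26=40
Step 6: prey: 0+0-0=0; pred: 40+0-16=24
Step 7: prey: 0+0-0=0; pred: 24+0-9=15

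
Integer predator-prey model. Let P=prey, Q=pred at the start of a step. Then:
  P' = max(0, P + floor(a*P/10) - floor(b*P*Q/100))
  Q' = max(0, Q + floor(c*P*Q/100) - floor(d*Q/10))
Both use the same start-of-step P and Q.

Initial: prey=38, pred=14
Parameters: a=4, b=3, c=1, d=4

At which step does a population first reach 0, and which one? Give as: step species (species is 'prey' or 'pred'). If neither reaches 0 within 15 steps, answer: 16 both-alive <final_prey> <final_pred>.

Step 1: prey: 38+15-15=38; pred: 14+5-5=14
Steps 2-15: state stable at prey=38, pred=14 (no change)
No extinction within 15 steps

Answer: 16 both-alive 38 14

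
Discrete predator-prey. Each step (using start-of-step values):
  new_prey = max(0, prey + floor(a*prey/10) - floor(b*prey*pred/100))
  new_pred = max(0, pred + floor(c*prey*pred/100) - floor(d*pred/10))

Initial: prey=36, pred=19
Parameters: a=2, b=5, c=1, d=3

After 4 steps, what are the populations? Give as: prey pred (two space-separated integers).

Answer: 1 8

Derivation:
Step 1: prey: 36+7-34=9; pred: 19+6-5=20
Step 2: prey: 9+1-9=1; pred: 20+1-6=15
Step 3: prey: 1+0-0=1; pred: 15+0-4=11
Step 4: prey: 1+0-0=1; pred: 11+0-3=8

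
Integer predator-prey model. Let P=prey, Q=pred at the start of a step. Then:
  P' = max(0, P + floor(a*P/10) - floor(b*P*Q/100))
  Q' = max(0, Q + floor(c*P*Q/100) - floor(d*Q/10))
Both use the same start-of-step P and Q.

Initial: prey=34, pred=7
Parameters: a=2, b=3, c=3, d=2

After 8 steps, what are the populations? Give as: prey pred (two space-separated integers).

Step 1: prey: 34+6-7=33; pred: 7+7-1=13
Step 2: prey: 33+6-12=27; pred: 13+12-2=23
Step 3: prey: 27+5-18=14; pred: 23+18-4=37
Step 4: prey: 14+2-15=1; pred: 37+15-7=45
Step 5: prey: 1+0-1=0; pred: 45+1-9=37
Step 6: prey: 0+0-0=0; pred: 37+0-7=30
Step 7: prey: 0+0-0=0; pred: 30+0-6=24
Step 8: prey: 0+0-0=0; pred: 24+0-4=20

Answer: 0 20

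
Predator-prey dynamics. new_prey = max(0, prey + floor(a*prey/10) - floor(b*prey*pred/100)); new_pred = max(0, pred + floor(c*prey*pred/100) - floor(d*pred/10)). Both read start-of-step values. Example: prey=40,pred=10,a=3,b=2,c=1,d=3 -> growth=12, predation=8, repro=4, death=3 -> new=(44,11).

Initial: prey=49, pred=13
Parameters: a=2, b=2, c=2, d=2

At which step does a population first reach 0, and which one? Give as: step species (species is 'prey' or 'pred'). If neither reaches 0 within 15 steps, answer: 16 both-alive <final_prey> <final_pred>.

Answer: 4 prey

Derivation:
Step 1: prey: 49+9-12=46; pred: 13+12-2=23
Step 2: prey: 46+9-21=34; pred: 23+21-4=40
Step 3: prey: 34+6-27=13; pred: 40+27-8=59
Step 4: prey: 13+2-15=0; pred: 59+15-11=63
First extinction: prey at step 4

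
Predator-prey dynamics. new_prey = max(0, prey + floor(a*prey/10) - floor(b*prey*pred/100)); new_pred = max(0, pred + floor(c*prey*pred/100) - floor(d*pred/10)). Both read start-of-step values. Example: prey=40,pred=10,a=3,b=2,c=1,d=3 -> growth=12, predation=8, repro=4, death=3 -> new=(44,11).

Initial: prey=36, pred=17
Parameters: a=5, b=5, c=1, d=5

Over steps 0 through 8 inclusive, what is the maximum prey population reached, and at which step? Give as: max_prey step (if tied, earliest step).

Step 1: prey: 36+18-30=24; pred: 17+6-8=15
Step 2: prey: 24+12-18=18; pred: 15+3-7=11
Step 3: prey: 18+9-9=18; pred: 11+1-5=7
Step 4: prey: 18+9-6=21; pred: 7+1-3=5
Step 5: prey: 21+10-5=26; pred: 5+1-2=4
Step 6: prey: 26+13-5=34; pred: 4+1-2=3
Step 7: prey: 34+17-5=46; pred: 3+1-1=3
Step 8: prey: 46+23-6=63; pred: 3+1-1=3
Max prey = 63 at step 8

Answer: 63 8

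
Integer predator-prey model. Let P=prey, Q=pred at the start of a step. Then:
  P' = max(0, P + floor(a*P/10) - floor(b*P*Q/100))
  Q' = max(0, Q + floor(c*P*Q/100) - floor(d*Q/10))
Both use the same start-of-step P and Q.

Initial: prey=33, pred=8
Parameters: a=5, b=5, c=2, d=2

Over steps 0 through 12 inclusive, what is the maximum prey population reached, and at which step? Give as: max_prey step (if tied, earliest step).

Answer: 36 1

Derivation:
Step 1: prey: 33+16-13=36; pred: 8+5-1=12
Step 2: prey: 36+18-21=33; pred: 12+8-2=18
Step 3: prey: 33+16-29=20; pred: 18+11-3=26
Step 4: prey: 20+10-26=4; pred: 26+10-5=31
Step 5: prey: 4+2-6=0; pred: 31+2-6=27
Step 6: prey: 0+0-0=0; pred: 27+0-5=22
Step 7: prey: 0+0-0=0; pred: 22+0-4=18
Step 8: prey: 0+0-0=0; pred: 18+0-3=15
Step 9: prey: 0+0-0=0; pred: 15+0-3=12
Step 10: prey: 0+0-0=0; pred: 12+0-2=10
Step 11: prey: 0+0-0=0; pred: 10+0-2=8
Step 12: prey: 0+0-0=0; pred: 8+0-1=7
Max prey = 36 at step 1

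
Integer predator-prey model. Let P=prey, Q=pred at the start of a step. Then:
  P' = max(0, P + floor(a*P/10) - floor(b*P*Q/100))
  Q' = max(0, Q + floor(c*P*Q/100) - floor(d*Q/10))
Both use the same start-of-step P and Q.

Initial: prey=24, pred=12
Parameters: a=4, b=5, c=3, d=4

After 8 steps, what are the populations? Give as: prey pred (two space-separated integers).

Answer: 5 3

Derivation:
Step 1: prey: 24+9-14=19; pred: 12+8-4=16
Step 2: prey: 19+7-15=11; pred: 16+9-6=19
Step 3: prey: 11+4-10=5; pred: 19+6-7=18
Step 4: prey: 5+2-4=3; pred: 18+2-7=13
Step 5: prey: 3+1-1=3; pred: 13+1-5=9
Step 6: prey: 3+1-1=3; pred: 9+0-3=6
Step 7: prey: 3+1-0=4; pred: 6+0-2=4
Step 8: prey: 4+1-0=5; pred: 4+0-1=3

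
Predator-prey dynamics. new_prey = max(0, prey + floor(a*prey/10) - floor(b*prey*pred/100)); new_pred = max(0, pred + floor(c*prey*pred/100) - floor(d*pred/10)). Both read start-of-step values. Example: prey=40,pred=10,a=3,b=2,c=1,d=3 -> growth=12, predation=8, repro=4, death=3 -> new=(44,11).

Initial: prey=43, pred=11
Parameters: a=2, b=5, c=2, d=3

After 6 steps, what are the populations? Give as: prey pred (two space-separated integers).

Answer: 1 7

Derivation:
Step 1: prey: 43+8-23=28; pred: 11+9-3=17
Step 2: prey: 28+5-23=10; pred: 17+9-5=21
Step 3: prey: 10+2-10=2; pred: 21+4-6=19
Step 4: prey: 2+0-1=1; pred: 19+0-5=14
Step 5: prey: 1+0-0=1; pred: 14+0-4=10
Step 6: prey: 1+0-0=1; pred: 10+0-3=7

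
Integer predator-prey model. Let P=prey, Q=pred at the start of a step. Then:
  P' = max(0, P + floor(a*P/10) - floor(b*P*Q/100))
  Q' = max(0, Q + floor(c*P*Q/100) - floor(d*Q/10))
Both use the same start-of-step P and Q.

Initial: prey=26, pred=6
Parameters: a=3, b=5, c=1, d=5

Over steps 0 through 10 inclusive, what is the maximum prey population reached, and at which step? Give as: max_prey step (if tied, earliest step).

Answer: 148 10

Derivation:
Step 1: prey: 26+7-7=26; pred: 6+1-3=4
Step 2: prey: 26+7-5=28; pred: 4+1-2=3
Step 3: prey: 28+8-4=32; pred: 3+0-1=2
Step 4: prey: 32+9-3=38; pred: 2+0-1=1
Step 5: prey: 38+11-1=48; pred: 1+0-0=1
Step 6: prey: 48+14-2=60; pred: 1+0-0=1
Step 7: prey: 60+18-3=75; pred: 1+0-0=1
Step 8: prey: 75+22-3=94; pred: 1+0-0=1
Step 9: prey: 94+28-4=118; pred: 1+0-0=1
Step 10: prey: 118+35-5=148; pred: 1+1-0=2
Max prey = 148 at step 10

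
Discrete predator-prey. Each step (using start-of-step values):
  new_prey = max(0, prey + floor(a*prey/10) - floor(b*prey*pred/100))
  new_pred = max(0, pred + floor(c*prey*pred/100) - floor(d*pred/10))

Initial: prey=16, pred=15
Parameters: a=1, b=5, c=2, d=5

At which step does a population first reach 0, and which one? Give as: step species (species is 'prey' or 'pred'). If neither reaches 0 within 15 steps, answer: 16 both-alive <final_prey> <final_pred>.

Step 1: prey: 16+1-12=5; pred: 15+4-7=12
Step 2: prey: 5+0-3=2; pred: 12+1-6=7
Step 3: prey: 2+0-0=2; pred: 7+0-3=4
Step 4: prey: 2+0-0=2; pred: 4+0-2=2
Step 5: prey: 2+0-0=2; pred: 2+0-1=1
Step 6: prey: 2+0-0=2; pred: 1+0-0=1
Steps 7-15: state stable at prey=2, pred=1 (no change)
No extinction within 15 steps

Answer: 16 both-alive 2 1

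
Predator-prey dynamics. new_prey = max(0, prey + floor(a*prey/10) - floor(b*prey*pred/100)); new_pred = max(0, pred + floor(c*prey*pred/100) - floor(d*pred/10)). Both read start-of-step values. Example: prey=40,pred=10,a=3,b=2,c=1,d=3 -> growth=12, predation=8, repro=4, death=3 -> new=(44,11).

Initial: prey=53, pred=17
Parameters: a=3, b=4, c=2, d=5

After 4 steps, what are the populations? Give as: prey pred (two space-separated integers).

Step 1: prey: 53+15-36=32; pred: 17+18-8=27
Step 2: prey: 32+9-34=7; pred: 27+17-13=31
Step 3: prey: 7+2-8=1; pred: 31+4-15=20
Step 4: prey: 1+0-0=1; pred: 20+0-10=10

Answer: 1 10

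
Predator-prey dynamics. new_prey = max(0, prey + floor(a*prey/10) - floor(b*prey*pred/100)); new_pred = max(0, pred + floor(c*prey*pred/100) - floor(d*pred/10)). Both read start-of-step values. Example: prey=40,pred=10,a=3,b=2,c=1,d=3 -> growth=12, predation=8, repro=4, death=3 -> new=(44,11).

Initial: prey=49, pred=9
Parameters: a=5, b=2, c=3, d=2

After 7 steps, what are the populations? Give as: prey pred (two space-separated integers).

Step 1: prey: 49+24-8=65; pred: 9+13-1=21
Step 2: prey: 65+32-27=70; pred: 21+40-4=57
Step 3: prey: 70+35-79=26; pred: 57+119-11=165
Step 4: prey: 26+13-85=0; pred: 165+128-33=260
Step 5: prey: 0+0-0=0; pred: 260+0-52=208
Step 6: prey: 0+0-0=0; pred: 208+0-41=167
Step 7: prey: 0+0-0=0; pred: 167+0-33=134

Answer: 0 134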